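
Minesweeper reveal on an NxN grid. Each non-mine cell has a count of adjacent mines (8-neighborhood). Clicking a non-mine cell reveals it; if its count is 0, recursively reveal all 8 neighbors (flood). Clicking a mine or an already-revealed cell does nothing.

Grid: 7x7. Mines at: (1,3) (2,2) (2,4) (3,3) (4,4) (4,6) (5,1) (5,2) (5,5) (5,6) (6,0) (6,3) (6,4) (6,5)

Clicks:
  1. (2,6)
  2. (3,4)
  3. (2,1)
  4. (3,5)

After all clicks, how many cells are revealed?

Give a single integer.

Answer: 12

Derivation:
Click 1 (2,6) count=0: revealed 10 new [(0,4) (0,5) (0,6) (1,4) (1,5) (1,6) (2,5) (2,6) (3,5) (3,6)] -> total=10
Click 2 (3,4) count=3: revealed 1 new [(3,4)] -> total=11
Click 3 (2,1) count=1: revealed 1 new [(2,1)] -> total=12
Click 4 (3,5) count=3: revealed 0 new [(none)] -> total=12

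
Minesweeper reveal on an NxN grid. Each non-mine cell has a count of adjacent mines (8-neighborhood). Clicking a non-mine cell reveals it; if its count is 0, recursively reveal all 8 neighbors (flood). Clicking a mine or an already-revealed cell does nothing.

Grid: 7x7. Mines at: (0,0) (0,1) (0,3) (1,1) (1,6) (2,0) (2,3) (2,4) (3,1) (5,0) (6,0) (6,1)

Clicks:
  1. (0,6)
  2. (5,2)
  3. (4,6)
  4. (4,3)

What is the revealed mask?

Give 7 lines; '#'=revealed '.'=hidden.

Click 1 (0,6) count=1: revealed 1 new [(0,6)] -> total=1
Click 2 (5,2) count=1: revealed 1 new [(5,2)] -> total=2
Click 3 (4,6) count=0: revealed 21 new [(2,5) (2,6) (3,2) (3,3) (3,4) (3,5) (3,6) (4,2) (4,3) (4,4) (4,5) (4,6) (5,3) (5,4) (5,5) (5,6) (6,2) (6,3) (6,4) (6,5) (6,6)] -> total=23
Click 4 (4,3) count=0: revealed 0 new [(none)] -> total=23

Answer: ......#
.......
.....##
..#####
..#####
..#####
..#####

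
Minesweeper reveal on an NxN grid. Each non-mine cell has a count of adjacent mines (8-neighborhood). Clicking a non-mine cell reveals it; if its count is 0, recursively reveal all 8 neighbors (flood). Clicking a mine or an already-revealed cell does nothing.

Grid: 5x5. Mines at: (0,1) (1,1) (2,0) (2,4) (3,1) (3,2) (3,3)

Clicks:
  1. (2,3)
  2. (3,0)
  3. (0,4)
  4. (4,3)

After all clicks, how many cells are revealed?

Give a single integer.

Click 1 (2,3) count=3: revealed 1 new [(2,3)] -> total=1
Click 2 (3,0) count=2: revealed 1 new [(3,0)] -> total=2
Click 3 (0,4) count=0: revealed 6 new [(0,2) (0,3) (0,4) (1,2) (1,3) (1,4)] -> total=8
Click 4 (4,3) count=2: revealed 1 new [(4,3)] -> total=9

Answer: 9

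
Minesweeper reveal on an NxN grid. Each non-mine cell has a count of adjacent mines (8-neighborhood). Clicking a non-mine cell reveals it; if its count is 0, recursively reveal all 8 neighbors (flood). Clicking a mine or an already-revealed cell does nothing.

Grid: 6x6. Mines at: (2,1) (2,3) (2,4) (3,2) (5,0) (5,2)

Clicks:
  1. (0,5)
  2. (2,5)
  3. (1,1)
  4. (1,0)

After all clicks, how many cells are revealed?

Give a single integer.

Answer: 13

Derivation:
Click 1 (0,5) count=0: revealed 12 new [(0,0) (0,1) (0,2) (0,3) (0,4) (0,5) (1,0) (1,1) (1,2) (1,3) (1,4) (1,5)] -> total=12
Click 2 (2,5) count=1: revealed 1 new [(2,5)] -> total=13
Click 3 (1,1) count=1: revealed 0 new [(none)] -> total=13
Click 4 (1,0) count=1: revealed 0 new [(none)] -> total=13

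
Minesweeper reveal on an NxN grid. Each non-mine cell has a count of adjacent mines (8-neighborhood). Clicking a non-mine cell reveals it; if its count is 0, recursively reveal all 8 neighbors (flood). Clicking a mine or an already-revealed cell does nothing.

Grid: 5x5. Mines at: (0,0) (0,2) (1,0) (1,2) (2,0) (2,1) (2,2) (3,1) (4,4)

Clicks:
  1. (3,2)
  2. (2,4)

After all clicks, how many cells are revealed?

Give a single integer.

Click 1 (3,2) count=3: revealed 1 new [(3,2)] -> total=1
Click 2 (2,4) count=0: revealed 8 new [(0,3) (0,4) (1,3) (1,4) (2,3) (2,4) (3,3) (3,4)] -> total=9

Answer: 9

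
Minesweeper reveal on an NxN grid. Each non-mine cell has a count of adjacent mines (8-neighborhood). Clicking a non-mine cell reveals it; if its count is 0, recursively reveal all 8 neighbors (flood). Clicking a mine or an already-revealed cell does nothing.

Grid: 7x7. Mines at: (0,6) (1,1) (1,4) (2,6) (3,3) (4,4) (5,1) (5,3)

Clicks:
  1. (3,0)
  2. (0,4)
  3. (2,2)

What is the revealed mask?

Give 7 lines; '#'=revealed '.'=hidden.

Click 1 (3,0) count=0: revealed 9 new [(2,0) (2,1) (2,2) (3,0) (3,1) (3,2) (4,0) (4,1) (4,2)] -> total=9
Click 2 (0,4) count=1: revealed 1 new [(0,4)] -> total=10
Click 3 (2,2) count=2: revealed 0 new [(none)] -> total=10

Answer: ....#..
.......
###....
###....
###....
.......
.......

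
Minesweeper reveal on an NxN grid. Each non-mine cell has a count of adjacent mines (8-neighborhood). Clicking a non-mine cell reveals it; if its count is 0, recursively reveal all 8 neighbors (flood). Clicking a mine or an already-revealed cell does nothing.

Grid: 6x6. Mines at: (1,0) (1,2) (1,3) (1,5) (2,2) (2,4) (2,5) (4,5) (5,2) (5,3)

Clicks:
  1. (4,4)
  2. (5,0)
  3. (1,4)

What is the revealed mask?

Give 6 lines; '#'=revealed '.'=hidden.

Click 1 (4,4) count=2: revealed 1 new [(4,4)] -> total=1
Click 2 (5,0) count=0: revealed 8 new [(2,0) (2,1) (3,0) (3,1) (4,0) (4,1) (5,0) (5,1)] -> total=9
Click 3 (1,4) count=4: revealed 1 new [(1,4)] -> total=10

Answer: ......
....#.
##....
##....
##..#.
##....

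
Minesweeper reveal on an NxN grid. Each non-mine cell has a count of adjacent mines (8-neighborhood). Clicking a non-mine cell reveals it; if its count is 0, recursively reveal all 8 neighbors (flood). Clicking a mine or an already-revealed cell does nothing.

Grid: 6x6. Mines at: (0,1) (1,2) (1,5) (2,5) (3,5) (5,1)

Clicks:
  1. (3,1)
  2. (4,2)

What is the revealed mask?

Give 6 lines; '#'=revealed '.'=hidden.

Answer: ......
##....
#####.
#####.
######
..####

Derivation:
Click 1 (3,1) count=0: revealed 22 new [(1,0) (1,1) (2,0) (2,1) (2,2) (2,3) (2,4) (3,0) (3,1) (3,2) (3,3) (3,4) (4,0) (4,1) (4,2) (4,3) (4,4) (4,5) (5,2) (5,3) (5,4) (5,5)] -> total=22
Click 2 (4,2) count=1: revealed 0 new [(none)] -> total=22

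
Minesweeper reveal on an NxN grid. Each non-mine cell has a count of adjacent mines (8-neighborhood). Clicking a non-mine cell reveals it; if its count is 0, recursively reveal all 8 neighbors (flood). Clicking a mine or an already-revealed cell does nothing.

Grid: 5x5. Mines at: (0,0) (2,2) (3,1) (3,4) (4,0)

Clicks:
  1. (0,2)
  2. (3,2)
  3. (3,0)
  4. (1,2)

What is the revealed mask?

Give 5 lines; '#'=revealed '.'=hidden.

Answer: .####
.####
...##
#.#..
.....

Derivation:
Click 1 (0,2) count=0: revealed 10 new [(0,1) (0,2) (0,3) (0,4) (1,1) (1,2) (1,3) (1,4) (2,3) (2,4)] -> total=10
Click 2 (3,2) count=2: revealed 1 new [(3,2)] -> total=11
Click 3 (3,0) count=2: revealed 1 new [(3,0)] -> total=12
Click 4 (1,2) count=1: revealed 0 new [(none)] -> total=12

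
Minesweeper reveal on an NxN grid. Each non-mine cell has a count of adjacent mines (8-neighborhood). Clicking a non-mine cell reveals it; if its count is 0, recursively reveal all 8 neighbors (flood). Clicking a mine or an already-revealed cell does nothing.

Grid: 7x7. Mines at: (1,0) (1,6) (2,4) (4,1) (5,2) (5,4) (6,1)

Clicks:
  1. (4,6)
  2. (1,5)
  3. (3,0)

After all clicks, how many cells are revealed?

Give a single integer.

Answer: 12

Derivation:
Click 1 (4,6) count=0: revealed 10 new [(2,5) (2,6) (3,5) (3,6) (4,5) (4,6) (5,5) (5,6) (6,5) (6,6)] -> total=10
Click 2 (1,5) count=2: revealed 1 new [(1,5)] -> total=11
Click 3 (3,0) count=1: revealed 1 new [(3,0)] -> total=12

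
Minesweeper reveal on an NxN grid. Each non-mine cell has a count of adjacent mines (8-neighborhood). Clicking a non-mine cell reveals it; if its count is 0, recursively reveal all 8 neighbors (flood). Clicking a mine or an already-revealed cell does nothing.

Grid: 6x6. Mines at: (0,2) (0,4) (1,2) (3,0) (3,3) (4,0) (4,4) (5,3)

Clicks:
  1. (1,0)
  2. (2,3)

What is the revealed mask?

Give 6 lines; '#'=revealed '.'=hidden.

Answer: ##....
##....
##.#..
......
......
......

Derivation:
Click 1 (1,0) count=0: revealed 6 new [(0,0) (0,1) (1,0) (1,1) (2,0) (2,1)] -> total=6
Click 2 (2,3) count=2: revealed 1 new [(2,3)] -> total=7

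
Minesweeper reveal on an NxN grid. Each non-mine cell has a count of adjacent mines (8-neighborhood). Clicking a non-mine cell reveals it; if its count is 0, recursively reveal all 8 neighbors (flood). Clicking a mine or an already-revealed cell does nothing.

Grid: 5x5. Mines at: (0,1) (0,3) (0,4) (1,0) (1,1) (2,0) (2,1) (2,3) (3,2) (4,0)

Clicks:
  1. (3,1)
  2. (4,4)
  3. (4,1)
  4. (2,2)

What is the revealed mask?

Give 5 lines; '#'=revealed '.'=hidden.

Click 1 (3,1) count=4: revealed 1 new [(3,1)] -> total=1
Click 2 (4,4) count=0: revealed 4 new [(3,3) (3,4) (4,3) (4,4)] -> total=5
Click 3 (4,1) count=2: revealed 1 new [(4,1)] -> total=6
Click 4 (2,2) count=4: revealed 1 new [(2,2)] -> total=7

Answer: .....
.....
..#..
.#.##
.#.##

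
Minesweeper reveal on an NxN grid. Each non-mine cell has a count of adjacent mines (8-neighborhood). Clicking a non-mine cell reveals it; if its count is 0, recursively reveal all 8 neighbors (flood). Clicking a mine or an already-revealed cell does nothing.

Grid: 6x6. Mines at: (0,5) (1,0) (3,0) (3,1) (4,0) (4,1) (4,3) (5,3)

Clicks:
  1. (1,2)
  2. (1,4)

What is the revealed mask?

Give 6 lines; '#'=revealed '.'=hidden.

Click 1 (1,2) count=0: revealed 22 new [(0,1) (0,2) (0,3) (0,4) (1,1) (1,2) (1,3) (1,4) (1,5) (2,1) (2,2) (2,3) (2,4) (2,5) (3,2) (3,3) (3,4) (3,5) (4,4) (4,5) (5,4) (5,5)] -> total=22
Click 2 (1,4) count=1: revealed 0 new [(none)] -> total=22

Answer: .####.
.#####
.#####
..####
....##
....##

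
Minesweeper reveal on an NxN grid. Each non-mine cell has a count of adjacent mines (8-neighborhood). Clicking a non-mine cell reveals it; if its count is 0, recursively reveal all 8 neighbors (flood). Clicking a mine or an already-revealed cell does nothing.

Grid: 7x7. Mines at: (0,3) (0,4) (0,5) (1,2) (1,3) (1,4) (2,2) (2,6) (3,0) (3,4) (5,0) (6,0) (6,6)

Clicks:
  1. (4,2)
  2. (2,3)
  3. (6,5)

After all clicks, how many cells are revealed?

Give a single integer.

Click 1 (4,2) count=0: revealed 18 new [(3,1) (3,2) (3,3) (4,1) (4,2) (4,3) (4,4) (4,5) (5,1) (5,2) (5,3) (5,4) (5,5) (6,1) (6,2) (6,3) (6,4) (6,5)] -> total=18
Click 2 (2,3) count=5: revealed 1 new [(2,3)] -> total=19
Click 3 (6,5) count=1: revealed 0 new [(none)] -> total=19

Answer: 19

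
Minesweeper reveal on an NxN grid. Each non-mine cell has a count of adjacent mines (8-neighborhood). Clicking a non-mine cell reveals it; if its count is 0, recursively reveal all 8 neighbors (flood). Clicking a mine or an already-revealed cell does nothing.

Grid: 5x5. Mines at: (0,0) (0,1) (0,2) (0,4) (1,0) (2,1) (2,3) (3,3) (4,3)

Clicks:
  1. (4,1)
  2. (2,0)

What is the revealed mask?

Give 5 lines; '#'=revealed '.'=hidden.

Click 1 (4,1) count=0: revealed 6 new [(3,0) (3,1) (3,2) (4,0) (4,1) (4,2)] -> total=6
Click 2 (2,0) count=2: revealed 1 new [(2,0)] -> total=7

Answer: .....
.....
#....
###..
###..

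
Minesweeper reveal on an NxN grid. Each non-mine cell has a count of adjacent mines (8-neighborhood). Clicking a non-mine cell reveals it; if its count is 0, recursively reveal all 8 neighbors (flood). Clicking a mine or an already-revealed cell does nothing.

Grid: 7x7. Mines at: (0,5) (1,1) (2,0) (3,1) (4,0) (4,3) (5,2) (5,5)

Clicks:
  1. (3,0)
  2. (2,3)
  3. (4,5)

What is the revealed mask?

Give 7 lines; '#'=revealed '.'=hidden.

Click 1 (3,0) count=3: revealed 1 new [(3,0)] -> total=1
Click 2 (2,3) count=0: revealed 21 new [(0,2) (0,3) (0,4) (1,2) (1,3) (1,4) (1,5) (1,6) (2,2) (2,3) (2,4) (2,5) (2,6) (3,2) (3,3) (3,4) (3,5) (3,6) (4,4) (4,5) (4,6)] -> total=22
Click 3 (4,5) count=1: revealed 0 new [(none)] -> total=22

Answer: ..###..
..#####
..#####
#.#####
....###
.......
.......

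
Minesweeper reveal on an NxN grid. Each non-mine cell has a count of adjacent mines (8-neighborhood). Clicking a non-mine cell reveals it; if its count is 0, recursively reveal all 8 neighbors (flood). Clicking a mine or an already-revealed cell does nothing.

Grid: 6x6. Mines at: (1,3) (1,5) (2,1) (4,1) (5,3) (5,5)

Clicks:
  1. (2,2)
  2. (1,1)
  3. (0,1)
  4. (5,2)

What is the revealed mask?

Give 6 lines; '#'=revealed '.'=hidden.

Click 1 (2,2) count=2: revealed 1 new [(2,2)] -> total=1
Click 2 (1,1) count=1: revealed 1 new [(1,1)] -> total=2
Click 3 (0,1) count=0: revealed 5 new [(0,0) (0,1) (0,2) (1,0) (1,2)] -> total=7
Click 4 (5,2) count=2: revealed 1 new [(5,2)] -> total=8

Answer: ###...
###...
..#...
......
......
..#...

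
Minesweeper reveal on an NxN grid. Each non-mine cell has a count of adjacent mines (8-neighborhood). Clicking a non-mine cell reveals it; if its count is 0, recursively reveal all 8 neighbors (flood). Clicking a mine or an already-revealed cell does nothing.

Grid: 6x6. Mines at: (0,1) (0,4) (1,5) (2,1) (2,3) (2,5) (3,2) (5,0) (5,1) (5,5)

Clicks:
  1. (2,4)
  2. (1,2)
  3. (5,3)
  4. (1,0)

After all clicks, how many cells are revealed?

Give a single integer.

Click 1 (2,4) count=3: revealed 1 new [(2,4)] -> total=1
Click 2 (1,2) count=3: revealed 1 new [(1,2)] -> total=2
Click 3 (5,3) count=0: revealed 6 new [(4,2) (4,3) (4,4) (5,2) (5,3) (5,4)] -> total=8
Click 4 (1,0) count=2: revealed 1 new [(1,0)] -> total=9

Answer: 9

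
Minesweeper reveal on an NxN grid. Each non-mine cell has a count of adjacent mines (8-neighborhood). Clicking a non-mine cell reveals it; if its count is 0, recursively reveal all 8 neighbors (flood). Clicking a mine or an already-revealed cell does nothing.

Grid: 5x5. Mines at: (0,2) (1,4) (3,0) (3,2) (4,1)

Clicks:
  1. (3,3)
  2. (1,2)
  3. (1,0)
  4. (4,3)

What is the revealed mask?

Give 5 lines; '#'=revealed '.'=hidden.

Click 1 (3,3) count=1: revealed 1 new [(3,3)] -> total=1
Click 2 (1,2) count=1: revealed 1 new [(1,2)] -> total=2
Click 3 (1,0) count=0: revealed 6 new [(0,0) (0,1) (1,0) (1,1) (2,0) (2,1)] -> total=8
Click 4 (4,3) count=1: revealed 1 new [(4,3)] -> total=9

Answer: ##...
###..
##...
...#.
...#.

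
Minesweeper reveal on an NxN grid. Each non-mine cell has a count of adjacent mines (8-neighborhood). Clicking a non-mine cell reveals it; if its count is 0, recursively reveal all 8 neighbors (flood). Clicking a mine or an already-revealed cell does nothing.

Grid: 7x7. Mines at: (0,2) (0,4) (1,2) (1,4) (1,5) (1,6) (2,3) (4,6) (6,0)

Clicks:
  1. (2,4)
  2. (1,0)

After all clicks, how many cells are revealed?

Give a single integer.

Answer: 33

Derivation:
Click 1 (2,4) count=3: revealed 1 new [(2,4)] -> total=1
Click 2 (1,0) count=0: revealed 32 new [(0,0) (0,1) (1,0) (1,1) (2,0) (2,1) (2,2) (3,0) (3,1) (3,2) (3,3) (3,4) (3,5) (4,0) (4,1) (4,2) (4,3) (4,4) (4,5) (5,0) (5,1) (5,2) (5,3) (5,4) (5,5) (5,6) (6,1) (6,2) (6,3) (6,4) (6,5) (6,6)] -> total=33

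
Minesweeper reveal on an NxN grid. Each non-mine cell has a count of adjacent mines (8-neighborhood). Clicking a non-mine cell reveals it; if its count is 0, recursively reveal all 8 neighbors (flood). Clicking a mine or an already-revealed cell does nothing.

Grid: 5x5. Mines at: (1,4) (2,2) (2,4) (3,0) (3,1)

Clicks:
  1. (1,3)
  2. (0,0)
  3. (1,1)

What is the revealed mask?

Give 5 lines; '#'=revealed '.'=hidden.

Answer: ####.
####.
##...
.....
.....

Derivation:
Click 1 (1,3) count=3: revealed 1 new [(1,3)] -> total=1
Click 2 (0,0) count=0: revealed 9 new [(0,0) (0,1) (0,2) (0,3) (1,0) (1,1) (1,2) (2,0) (2,1)] -> total=10
Click 3 (1,1) count=1: revealed 0 new [(none)] -> total=10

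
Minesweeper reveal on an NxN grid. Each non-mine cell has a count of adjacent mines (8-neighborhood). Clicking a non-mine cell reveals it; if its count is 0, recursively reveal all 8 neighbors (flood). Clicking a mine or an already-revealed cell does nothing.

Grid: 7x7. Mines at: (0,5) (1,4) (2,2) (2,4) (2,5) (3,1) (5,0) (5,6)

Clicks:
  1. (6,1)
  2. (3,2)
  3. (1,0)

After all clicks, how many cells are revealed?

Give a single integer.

Click 1 (6,1) count=1: revealed 1 new [(6,1)] -> total=1
Click 2 (3,2) count=2: revealed 1 new [(3,2)] -> total=2
Click 3 (1,0) count=0: revealed 10 new [(0,0) (0,1) (0,2) (0,3) (1,0) (1,1) (1,2) (1,3) (2,0) (2,1)] -> total=12

Answer: 12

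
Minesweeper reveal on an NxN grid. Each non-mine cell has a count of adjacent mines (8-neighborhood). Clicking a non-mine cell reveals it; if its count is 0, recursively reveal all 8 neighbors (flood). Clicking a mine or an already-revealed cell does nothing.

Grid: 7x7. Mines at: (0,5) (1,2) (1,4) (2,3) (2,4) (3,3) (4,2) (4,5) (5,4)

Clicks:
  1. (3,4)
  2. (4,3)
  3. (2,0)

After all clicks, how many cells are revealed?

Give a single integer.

Click 1 (3,4) count=4: revealed 1 new [(3,4)] -> total=1
Click 2 (4,3) count=3: revealed 1 new [(4,3)] -> total=2
Click 3 (2,0) count=0: revealed 18 new [(0,0) (0,1) (1,0) (1,1) (2,0) (2,1) (3,0) (3,1) (4,0) (4,1) (5,0) (5,1) (5,2) (5,3) (6,0) (6,1) (6,2) (6,3)] -> total=20

Answer: 20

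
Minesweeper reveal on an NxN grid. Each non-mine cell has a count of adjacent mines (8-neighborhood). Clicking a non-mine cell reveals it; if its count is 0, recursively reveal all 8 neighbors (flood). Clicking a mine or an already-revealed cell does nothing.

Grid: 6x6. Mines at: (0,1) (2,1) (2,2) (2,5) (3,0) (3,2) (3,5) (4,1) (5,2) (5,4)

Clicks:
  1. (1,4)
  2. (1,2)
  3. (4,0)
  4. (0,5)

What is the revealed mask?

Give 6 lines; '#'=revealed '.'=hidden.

Click 1 (1,4) count=1: revealed 1 new [(1,4)] -> total=1
Click 2 (1,2) count=3: revealed 1 new [(1,2)] -> total=2
Click 3 (4,0) count=2: revealed 1 new [(4,0)] -> total=3
Click 4 (0,5) count=0: revealed 6 new [(0,2) (0,3) (0,4) (0,5) (1,3) (1,5)] -> total=9

Answer: ..####
..####
......
......
#.....
......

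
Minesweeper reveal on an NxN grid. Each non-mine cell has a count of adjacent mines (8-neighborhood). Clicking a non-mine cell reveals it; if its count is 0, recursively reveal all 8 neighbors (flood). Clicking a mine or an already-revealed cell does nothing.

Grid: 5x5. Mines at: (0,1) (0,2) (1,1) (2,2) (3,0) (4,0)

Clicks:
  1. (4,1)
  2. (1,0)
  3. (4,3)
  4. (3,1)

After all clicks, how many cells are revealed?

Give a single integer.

Click 1 (4,1) count=2: revealed 1 new [(4,1)] -> total=1
Click 2 (1,0) count=2: revealed 1 new [(1,0)] -> total=2
Click 3 (4,3) count=0: revealed 13 new [(0,3) (0,4) (1,3) (1,4) (2,3) (2,4) (3,1) (3,2) (3,3) (3,4) (4,2) (4,3) (4,4)] -> total=15
Click 4 (3,1) count=3: revealed 0 new [(none)] -> total=15

Answer: 15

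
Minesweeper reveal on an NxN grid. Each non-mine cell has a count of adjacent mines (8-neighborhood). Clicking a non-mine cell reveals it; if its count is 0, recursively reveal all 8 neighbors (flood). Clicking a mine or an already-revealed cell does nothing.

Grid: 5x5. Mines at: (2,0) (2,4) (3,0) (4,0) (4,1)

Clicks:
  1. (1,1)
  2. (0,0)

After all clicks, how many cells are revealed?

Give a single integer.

Click 1 (1,1) count=1: revealed 1 new [(1,1)] -> total=1
Click 2 (0,0) count=0: revealed 15 new [(0,0) (0,1) (0,2) (0,3) (0,4) (1,0) (1,2) (1,3) (1,4) (2,1) (2,2) (2,3) (3,1) (3,2) (3,3)] -> total=16

Answer: 16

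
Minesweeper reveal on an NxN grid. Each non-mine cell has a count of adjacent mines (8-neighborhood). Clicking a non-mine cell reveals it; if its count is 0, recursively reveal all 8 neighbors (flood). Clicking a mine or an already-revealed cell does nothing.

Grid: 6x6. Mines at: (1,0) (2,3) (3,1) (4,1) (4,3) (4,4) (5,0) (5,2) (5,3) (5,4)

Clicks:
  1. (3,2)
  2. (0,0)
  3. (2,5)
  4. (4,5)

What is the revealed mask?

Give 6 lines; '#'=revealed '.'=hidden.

Answer: ######
.#####
....##
..#.##
.....#
......

Derivation:
Click 1 (3,2) count=4: revealed 1 new [(3,2)] -> total=1
Click 2 (0,0) count=1: revealed 1 new [(0,0)] -> total=2
Click 3 (2,5) count=0: revealed 14 new [(0,1) (0,2) (0,3) (0,4) (0,5) (1,1) (1,2) (1,3) (1,4) (1,5) (2,4) (2,5) (3,4) (3,5)] -> total=16
Click 4 (4,5) count=2: revealed 1 new [(4,5)] -> total=17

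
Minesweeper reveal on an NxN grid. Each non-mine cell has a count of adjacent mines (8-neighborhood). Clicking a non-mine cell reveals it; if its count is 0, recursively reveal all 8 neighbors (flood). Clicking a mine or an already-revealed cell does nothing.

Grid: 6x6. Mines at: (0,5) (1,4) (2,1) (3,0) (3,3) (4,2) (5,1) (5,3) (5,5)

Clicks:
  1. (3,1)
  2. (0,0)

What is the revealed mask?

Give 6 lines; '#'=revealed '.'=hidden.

Click 1 (3,1) count=3: revealed 1 new [(3,1)] -> total=1
Click 2 (0,0) count=0: revealed 8 new [(0,0) (0,1) (0,2) (0,3) (1,0) (1,1) (1,2) (1,3)] -> total=9

Answer: ####..
####..
......
.#....
......
......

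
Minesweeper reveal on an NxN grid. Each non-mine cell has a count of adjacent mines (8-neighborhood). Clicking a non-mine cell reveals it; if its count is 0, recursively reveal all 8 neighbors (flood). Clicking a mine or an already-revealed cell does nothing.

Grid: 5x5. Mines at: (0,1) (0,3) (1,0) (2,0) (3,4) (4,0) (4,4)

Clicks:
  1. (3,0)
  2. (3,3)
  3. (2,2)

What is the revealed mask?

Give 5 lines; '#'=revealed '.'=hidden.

Answer: .....
.###.
.###.
####.
.###.

Derivation:
Click 1 (3,0) count=2: revealed 1 new [(3,0)] -> total=1
Click 2 (3,3) count=2: revealed 1 new [(3,3)] -> total=2
Click 3 (2,2) count=0: revealed 11 new [(1,1) (1,2) (1,3) (2,1) (2,2) (2,3) (3,1) (3,2) (4,1) (4,2) (4,3)] -> total=13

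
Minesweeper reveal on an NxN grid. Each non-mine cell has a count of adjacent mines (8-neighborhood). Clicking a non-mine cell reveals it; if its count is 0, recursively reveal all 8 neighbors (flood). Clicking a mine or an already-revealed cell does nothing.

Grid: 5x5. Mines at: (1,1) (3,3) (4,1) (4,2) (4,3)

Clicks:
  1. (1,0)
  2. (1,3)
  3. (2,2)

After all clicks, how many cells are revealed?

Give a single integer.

Answer: 10

Derivation:
Click 1 (1,0) count=1: revealed 1 new [(1,0)] -> total=1
Click 2 (1,3) count=0: revealed 9 new [(0,2) (0,3) (0,4) (1,2) (1,3) (1,4) (2,2) (2,3) (2,4)] -> total=10
Click 3 (2,2) count=2: revealed 0 new [(none)] -> total=10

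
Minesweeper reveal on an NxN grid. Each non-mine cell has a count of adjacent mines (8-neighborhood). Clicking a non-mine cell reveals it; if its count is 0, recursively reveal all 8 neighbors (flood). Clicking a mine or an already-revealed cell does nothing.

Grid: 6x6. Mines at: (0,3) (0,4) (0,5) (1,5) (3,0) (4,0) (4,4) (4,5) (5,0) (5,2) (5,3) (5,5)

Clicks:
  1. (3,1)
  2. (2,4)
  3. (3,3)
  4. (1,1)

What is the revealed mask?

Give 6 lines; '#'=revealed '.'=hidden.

Answer: ###...
#####.
#####.
.####.
.###..
......

Derivation:
Click 1 (3,1) count=2: revealed 1 new [(3,1)] -> total=1
Click 2 (2,4) count=1: revealed 1 new [(2,4)] -> total=2
Click 3 (3,3) count=1: revealed 1 new [(3,3)] -> total=3
Click 4 (1,1) count=0: revealed 17 new [(0,0) (0,1) (0,2) (1,0) (1,1) (1,2) (1,3) (1,4) (2,0) (2,1) (2,2) (2,3) (3,2) (3,4) (4,1) (4,2) (4,3)] -> total=20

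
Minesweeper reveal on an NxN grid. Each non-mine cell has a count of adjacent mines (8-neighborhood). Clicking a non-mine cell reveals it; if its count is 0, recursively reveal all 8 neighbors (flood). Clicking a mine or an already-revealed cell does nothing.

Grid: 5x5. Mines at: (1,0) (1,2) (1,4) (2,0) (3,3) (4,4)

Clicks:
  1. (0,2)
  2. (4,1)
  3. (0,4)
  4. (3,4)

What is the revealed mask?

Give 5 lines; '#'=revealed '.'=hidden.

Answer: ..#.#
.....
.....
###.#
###..

Derivation:
Click 1 (0,2) count=1: revealed 1 new [(0,2)] -> total=1
Click 2 (4,1) count=0: revealed 6 new [(3,0) (3,1) (3,2) (4,0) (4,1) (4,2)] -> total=7
Click 3 (0,4) count=1: revealed 1 new [(0,4)] -> total=8
Click 4 (3,4) count=2: revealed 1 new [(3,4)] -> total=9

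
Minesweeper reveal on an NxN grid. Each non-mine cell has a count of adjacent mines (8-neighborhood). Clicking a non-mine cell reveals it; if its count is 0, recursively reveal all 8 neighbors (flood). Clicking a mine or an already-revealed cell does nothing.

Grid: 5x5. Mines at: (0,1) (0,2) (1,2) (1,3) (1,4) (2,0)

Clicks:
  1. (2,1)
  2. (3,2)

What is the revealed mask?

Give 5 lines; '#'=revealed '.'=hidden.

Answer: .....
.....
.####
#####
#####

Derivation:
Click 1 (2,1) count=2: revealed 1 new [(2,1)] -> total=1
Click 2 (3,2) count=0: revealed 13 new [(2,2) (2,3) (2,4) (3,0) (3,1) (3,2) (3,3) (3,4) (4,0) (4,1) (4,2) (4,3) (4,4)] -> total=14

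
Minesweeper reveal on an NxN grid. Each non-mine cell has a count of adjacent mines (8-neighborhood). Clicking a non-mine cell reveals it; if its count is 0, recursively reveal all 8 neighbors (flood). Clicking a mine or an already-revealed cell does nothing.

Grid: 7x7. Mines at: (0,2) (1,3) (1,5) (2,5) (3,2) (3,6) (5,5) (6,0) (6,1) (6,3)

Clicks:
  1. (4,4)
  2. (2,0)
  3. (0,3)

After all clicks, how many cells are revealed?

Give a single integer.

Answer: 14

Derivation:
Click 1 (4,4) count=1: revealed 1 new [(4,4)] -> total=1
Click 2 (2,0) count=0: revealed 12 new [(0,0) (0,1) (1,0) (1,1) (2,0) (2,1) (3,0) (3,1) (4,0) (4,1) (5,0) (5,1)] -> total=13
Click 3 (0,3) count=2: revealed 1 new [(0,3)] -> total=14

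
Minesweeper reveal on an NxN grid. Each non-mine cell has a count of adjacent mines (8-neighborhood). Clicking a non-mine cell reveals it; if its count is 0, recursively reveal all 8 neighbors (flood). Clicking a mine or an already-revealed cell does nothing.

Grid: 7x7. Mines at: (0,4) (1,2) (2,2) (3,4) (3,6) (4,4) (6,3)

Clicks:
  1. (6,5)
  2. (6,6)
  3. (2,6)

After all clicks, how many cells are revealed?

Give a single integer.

Click 1 (6,5) count=0: revealed 8 new [(4,5) (4,6) (5,4) (5,5) (5,6) (6,4) (6,5) (6,6)] -> total=8
Click 2 (6,6) count=0: revealed 0 new [(none)] -> total=8
Click 3 (2,6) count=1: revealed 1 new [(2,6)] -> total=9

Answer: 9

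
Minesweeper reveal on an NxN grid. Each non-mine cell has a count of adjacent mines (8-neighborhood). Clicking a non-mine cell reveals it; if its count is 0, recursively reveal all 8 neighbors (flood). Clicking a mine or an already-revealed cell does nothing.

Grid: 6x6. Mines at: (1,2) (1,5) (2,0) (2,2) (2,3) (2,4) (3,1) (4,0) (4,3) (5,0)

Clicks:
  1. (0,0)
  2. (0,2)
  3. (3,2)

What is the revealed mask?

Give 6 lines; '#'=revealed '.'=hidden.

Answer: ###...
##....
......
..#...
......
......

Derivation:
Click 1 (0,0) count=0: revealed 4 new [(0,0) (0,1) (1,0) (1,1)] -> total=4
Click 2 (0,2) count=1: revealed 1 new [(0,2)] -> total=5
Click 3 (3,2) count=4: revealed 1 new [(3,2)] -> total=6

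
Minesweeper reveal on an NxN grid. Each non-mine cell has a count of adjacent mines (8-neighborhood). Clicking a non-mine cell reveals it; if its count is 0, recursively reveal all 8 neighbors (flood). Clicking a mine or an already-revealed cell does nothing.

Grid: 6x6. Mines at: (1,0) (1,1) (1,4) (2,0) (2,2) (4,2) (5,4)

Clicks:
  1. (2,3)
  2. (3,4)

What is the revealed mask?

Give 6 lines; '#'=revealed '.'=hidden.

Answer: ......
......
...###
...###
...###
......

Derivation:
Click 1 (2,3) count=2: revealed 1 new [(2,3)] -> total=1
Click 2 (3,4) count=0: revealed 8 new [(2,4) (2,5) (3,3) (3,4) (3,5) (4,3) (4,4) (4,5)] -> total=9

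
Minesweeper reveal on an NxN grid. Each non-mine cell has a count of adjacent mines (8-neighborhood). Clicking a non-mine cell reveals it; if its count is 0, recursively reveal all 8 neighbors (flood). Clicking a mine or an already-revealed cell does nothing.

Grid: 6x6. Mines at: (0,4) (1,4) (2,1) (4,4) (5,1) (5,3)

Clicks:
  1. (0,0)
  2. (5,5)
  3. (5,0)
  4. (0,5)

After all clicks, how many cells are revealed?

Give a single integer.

Click 1 (0,0) count=0: revealed 8 new [(0,0) (0,1) (0,2) (0,3) (1,0) (1,1) (1,2) (1,3)] -> total=8
Click 2 (5,5) count=1: revealed 1 new [(5,5)] -> total=9
Click 3 (5,0) count=1: revealed 1 new [(5,0)] -> total=10
Click 4 (0,5) count=2: revealed 1 new [(0,5)] -> total=11

Answer: 11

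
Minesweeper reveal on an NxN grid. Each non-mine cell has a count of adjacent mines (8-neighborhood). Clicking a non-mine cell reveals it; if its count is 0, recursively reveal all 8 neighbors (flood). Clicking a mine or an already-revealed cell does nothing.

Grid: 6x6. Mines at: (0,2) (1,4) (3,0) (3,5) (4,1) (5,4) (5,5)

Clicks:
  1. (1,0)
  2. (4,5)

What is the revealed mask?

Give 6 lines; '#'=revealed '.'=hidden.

Answer: ##....
##....
##....
......
.....#
......

Derivation:
Click 1 (1,0) count=0: revealed 6 new [(0,0) (0,1) (1,0) (1,1) (2,0) (2,1)] -> total=6
Click 2 (4,5) count=3: revealed 1 new [(4,5)] -> total=7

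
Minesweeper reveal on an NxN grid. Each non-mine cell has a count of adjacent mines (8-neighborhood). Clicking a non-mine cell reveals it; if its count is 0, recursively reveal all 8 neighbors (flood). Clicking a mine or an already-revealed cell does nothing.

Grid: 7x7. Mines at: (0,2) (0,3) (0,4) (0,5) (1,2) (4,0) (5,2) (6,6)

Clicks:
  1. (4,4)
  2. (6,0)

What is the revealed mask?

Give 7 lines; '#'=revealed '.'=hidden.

Answer: .......
...####
.######
.######
.######
##.####
##.###.

Derivation:
Click 1 (4,4) count=0: revealed 29 new [(1,3) (1,4) (1,5) (1,6) (2,1) (2,2) (2,3) (2,4) (2,5) (2,6) (3,1) (3,2) (3,3) (3,4) (3,5) (3,6) (4,1) (4,2) (4,3) (4,4) (4,5) (4,6) (5,3) (5,4) (5,5) (5,6) (6,3) (6,4) (6,5)] -> total=29
Click 2 (6,0) count=0: revealed 4 new [(5,0) (5,1) (6,0) (6,1)] -> total=33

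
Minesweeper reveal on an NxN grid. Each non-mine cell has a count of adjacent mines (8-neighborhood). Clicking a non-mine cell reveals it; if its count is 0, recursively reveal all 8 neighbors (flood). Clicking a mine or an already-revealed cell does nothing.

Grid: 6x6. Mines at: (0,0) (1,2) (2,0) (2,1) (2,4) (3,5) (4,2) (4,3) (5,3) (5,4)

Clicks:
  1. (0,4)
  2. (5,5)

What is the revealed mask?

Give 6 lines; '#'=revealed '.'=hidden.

Click 1 (0,4) count=0: revealed 6 new [(0,3) (0,4) (0,5) (1,3) (1,4) (1,5)] -> total=6
Click 2 (5,5) count=1: revealed 1 new [(5,5)] -> total=7

Answer: ...###
...###
......
......
......
.....#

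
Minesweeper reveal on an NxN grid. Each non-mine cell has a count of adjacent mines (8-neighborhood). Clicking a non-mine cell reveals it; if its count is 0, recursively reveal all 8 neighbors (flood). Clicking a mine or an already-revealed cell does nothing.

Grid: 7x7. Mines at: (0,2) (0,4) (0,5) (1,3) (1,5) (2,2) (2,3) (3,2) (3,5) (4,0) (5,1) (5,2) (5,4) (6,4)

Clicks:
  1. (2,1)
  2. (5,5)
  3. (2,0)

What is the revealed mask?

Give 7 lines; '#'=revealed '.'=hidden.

Click 1 (2,1) count=2: revealed 1 new [(2,1)] -> total=1
Click 2 (5,5) count=2: revealed 1 new [(5,5)] -> total=2
Click 3 (2,0) count=0: revealed 7 new [(0,0) (0,1) (1,0) (1,1) (2,0) (3,0) (3,1)] -> total=9

Answer: ##.....
##.....
##.....
##.....
.......
.....#.
.......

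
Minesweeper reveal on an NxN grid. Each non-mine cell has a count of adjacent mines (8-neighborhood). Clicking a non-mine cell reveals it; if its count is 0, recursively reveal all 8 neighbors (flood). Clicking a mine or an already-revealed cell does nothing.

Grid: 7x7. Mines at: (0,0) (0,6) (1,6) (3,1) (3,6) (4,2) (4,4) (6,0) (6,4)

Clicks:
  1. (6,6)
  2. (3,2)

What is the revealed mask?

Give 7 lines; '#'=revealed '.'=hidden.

Answer: .......
.......
.......
..#....
.....##
.....##
.....##

Derivation:
Click 1 (6,6) count=0: revealed 6 new [(4,5) (4,6) (5,5) (5,6) (6,5) (6,6)] -> total=6
Click 2 (3,2) count=2: revealed 1 new [(3,2)] -> total=7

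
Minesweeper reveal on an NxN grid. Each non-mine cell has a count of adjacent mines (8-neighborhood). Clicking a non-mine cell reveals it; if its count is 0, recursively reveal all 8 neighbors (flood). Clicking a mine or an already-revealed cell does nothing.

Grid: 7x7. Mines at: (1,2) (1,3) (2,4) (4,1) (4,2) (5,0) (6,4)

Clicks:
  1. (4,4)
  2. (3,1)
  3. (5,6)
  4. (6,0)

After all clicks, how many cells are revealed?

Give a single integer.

Click 1 (4,4) count=0: revealed 22 new [(0,4) (0,5) (0,6) (1,4) (1,5) (1,6) (2,5) (2,6) (3,3) (3,4) (3,5) (3,6) (4,3) (4,4) (4,5) (4,6) (5,3) (5,4) (5,5) (5,6) (6,5) (6,6)] -> total=22
Click 2 (3,1) count=2: revealed 1 new [(3,1)] -> total=23
Click 3 (5,6) count=0: revealed 0 new [(none)] -> total=23
Click 4 (6,0) count=1: revealed 1 new [(6,0)] -> total=24

Answer: 24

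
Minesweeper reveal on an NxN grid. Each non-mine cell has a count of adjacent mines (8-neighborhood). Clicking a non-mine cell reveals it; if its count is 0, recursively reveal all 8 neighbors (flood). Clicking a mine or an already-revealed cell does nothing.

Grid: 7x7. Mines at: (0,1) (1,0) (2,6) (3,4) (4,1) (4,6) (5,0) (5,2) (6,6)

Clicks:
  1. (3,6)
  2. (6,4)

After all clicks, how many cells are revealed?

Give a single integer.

Answer: 10

Derivation:
Click 1 (3,6) count=2: revealed 1 new [(3,6)] -> total=1
Click 2 (6,4) count=0: revealed 9 new [(4,3) (4,4) (4,5) (5,3) (5,4) (5,5) (6,3) (6,4) (6,5)] -> total=10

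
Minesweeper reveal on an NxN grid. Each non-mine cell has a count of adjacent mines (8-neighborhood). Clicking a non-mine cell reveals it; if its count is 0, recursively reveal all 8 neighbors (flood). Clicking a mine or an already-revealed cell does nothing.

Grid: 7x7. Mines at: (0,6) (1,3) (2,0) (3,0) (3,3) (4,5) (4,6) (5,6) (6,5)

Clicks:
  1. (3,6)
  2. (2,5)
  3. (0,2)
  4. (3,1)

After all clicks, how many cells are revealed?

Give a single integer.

Answer: 11

Derivation:
Click 1 (3,6) count=2: revealed 1 new [(3,6)] -> total=1
Click 2 (2,5) count=0: revealed 8 new [(1,4) (1,5) (1,6) (2,4) (2,5) (2,6) (3,4) (3,5)] -> total=9
Click 3 (0,2) count=1: revealed 1 new [(0,2)] -> total=10
Click 4 (3,1) count=2: revealed 1 new [(3,1)] -> total=11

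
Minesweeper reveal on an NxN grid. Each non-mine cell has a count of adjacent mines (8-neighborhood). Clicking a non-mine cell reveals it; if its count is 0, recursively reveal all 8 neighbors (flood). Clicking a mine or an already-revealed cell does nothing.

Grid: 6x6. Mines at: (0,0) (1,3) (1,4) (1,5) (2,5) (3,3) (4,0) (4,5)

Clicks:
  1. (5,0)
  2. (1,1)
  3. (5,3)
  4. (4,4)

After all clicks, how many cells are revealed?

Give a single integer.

Click 1 (5,0) count=1: revealed 1 new [(5,0)] -> total=1
Click 2 (1,1) count=1: revealed 1 new [(1,1)] -> total=2
Click 3 (5,3) count=0: revealed 8 new [(4,1) (4,2) (4,3) (4,4) (5,1) (5,2) (5,3) (5,4)] -> total=10
Click 4 (4,4) count=2: revealed 0 new [(none)] -> total=10

Answer: 10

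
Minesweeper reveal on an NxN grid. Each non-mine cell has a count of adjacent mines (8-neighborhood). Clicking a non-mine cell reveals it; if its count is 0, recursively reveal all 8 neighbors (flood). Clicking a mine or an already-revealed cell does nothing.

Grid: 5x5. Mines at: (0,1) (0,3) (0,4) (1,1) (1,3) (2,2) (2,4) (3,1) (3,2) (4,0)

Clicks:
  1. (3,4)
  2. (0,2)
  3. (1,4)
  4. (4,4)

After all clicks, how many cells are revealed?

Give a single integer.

Click 1 (3,4) count=1: revealed 1 new [(3,4)] -> total=1
Click 2 (0,2) count=4: revealed 1 new [(0,2)] -> total=2
Click 3 (1,4) count=4: revealed 1 new [(1,4)] -> total=3
Click 4 (4,4) count=0: revealed 3 new [(3,3) (4,3) (4,4)] -> total=6

Answer: 6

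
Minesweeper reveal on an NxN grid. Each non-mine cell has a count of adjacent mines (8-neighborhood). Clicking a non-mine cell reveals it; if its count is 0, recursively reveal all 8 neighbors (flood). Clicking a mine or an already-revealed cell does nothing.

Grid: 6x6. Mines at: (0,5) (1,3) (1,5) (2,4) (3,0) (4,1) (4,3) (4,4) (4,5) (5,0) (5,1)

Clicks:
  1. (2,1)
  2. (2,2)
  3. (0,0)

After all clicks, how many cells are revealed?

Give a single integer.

Answer: 9

Derivation:
Click 1 (2,1) count=1: revealed 1 new [(2,1)] -> total=1
Click 2 (2,2) count=1: revealed 1 new [(2,2)] -> total=2
Click 3 (0,0) count=0: revealed 7 new [(0,0) (0,1) (0,2) (1,0) (1,1) (1,2) (2,0)] -> total=9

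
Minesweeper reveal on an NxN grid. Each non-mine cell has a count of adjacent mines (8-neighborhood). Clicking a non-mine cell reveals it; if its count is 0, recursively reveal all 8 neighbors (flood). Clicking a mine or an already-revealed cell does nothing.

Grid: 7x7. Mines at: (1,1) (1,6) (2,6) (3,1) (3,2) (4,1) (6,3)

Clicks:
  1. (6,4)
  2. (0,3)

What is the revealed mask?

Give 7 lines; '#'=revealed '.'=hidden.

Click 1 (6,4) count=1: revealed 1 new [(6,4)] -> total=1
Click 2 (0,3) count=0: revealed 26 new [(0,2) (0,3) (0,4) (0,5) (1,2) (1,3) (1,4) (1,5) (2,2) (2,3) (2,4) (2,5) (3,3) (3,4) (3,5) (3,6) (4,3) (4,4) (4,5) (4,6) (5,3) (5,4) (5,5) (5,6) (6,5) (6,6)] -> total=27

Answer: ..####.
..####.
..####.
...####
...####
...####
....###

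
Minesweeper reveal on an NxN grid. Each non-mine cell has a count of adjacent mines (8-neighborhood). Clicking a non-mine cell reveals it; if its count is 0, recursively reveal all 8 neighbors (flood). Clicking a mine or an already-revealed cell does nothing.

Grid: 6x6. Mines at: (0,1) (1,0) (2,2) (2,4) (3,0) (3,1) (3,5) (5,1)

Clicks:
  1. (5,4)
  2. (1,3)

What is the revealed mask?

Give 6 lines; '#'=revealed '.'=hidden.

Click 1 (5,4) count=0: revealed 11 new [(3,2) (3,3) (3,4) (4,2) (4,3) (4,4) (4,5) (5,2) (5,3) (5,4) (5,5)] -> total=11
Click 2 (1,3) count=2: revealed 1 new [(1,3)] -> total=12

Answer: ......
...#..
......
..###.
..####
..####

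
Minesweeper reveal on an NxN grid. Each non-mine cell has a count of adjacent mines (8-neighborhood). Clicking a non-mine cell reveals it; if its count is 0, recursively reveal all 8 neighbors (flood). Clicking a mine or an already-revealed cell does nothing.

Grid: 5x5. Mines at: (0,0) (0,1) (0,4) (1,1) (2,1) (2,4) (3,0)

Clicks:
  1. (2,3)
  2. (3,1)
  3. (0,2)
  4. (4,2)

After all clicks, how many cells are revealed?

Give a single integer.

Click 1 (2,3) count=1: revealed 1 new [(2,3)] -> total=1
Click 2 (3,1) count=2: revealed 1 new [(3,1)] -> total=2
Click 3 (0,2) count=2: revealed 1 new [(0,2)] -> total=3
Click 4 (4,2) count=0: revealed 7 new [(3,2) (3,3) (3,4) (4,1) (4,2) (4,3) (4,4)] -> total=10

Answer: 10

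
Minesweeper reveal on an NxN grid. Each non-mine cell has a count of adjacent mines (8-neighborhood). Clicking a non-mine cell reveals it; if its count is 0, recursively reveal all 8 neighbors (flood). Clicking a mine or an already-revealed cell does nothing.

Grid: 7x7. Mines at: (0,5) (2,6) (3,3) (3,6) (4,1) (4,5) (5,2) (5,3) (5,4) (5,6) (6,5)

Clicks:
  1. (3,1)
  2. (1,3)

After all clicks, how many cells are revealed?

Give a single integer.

Answer: 18

Derivation:
Click 1 (3,1) count=1: revealed 1 new [(3,1)] -> total=1
Click 2 (1,3) count=0: revealed 17 new [(0,0) (0,1) (0,2) (0,3) (0,4) (1,0) (1,1) (1,2) (1,3) (1,4) (2,0) (2,1) (2,2) (2,3) (2,4) (3,0) (3,2)] -> total=18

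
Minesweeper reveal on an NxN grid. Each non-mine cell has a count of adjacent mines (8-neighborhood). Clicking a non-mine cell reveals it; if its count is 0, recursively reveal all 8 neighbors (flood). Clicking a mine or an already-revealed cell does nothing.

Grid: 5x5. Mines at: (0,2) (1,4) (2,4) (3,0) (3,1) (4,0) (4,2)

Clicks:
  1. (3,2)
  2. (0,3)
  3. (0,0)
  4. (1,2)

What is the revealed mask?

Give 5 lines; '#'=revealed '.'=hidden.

Click 1 (3,2) count=2: revealed 1 new [(3,2)] -> total=1
Click 2 (0,3) count=2: revealed 1 new [(0,3)] -> total=2
Click 3 (0,0) count=0: revealed 6 new [(0,0) (0,1) (1,0) (1,1) (2,0) (2,1)] -> total=8
Click 4 (1,2) count=1: revealed 1 new [(1,2)] -> total=9

Answer: ##.#.
###..
##...
..#..
.....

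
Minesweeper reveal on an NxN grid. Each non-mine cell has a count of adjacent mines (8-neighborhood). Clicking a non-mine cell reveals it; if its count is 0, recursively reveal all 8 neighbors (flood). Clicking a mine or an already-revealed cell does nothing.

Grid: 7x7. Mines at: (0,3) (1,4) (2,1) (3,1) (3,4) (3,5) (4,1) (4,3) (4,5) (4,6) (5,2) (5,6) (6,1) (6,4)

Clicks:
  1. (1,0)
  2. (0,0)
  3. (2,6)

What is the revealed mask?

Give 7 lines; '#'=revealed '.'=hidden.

Click 1 (1,0) count=1: revealed 1 new [(1,0)] -> total=1
Click 2 (0,0) count=0: revealed 5 new [(0,0) (0,1) (0,2) (1,1) (1,2)] -> total=6
Click 3 (2,6) count=1: revealed 1 new [(2,6)] -> total=7

Answer: ###....
###....
......#
.......
.......
.......
.......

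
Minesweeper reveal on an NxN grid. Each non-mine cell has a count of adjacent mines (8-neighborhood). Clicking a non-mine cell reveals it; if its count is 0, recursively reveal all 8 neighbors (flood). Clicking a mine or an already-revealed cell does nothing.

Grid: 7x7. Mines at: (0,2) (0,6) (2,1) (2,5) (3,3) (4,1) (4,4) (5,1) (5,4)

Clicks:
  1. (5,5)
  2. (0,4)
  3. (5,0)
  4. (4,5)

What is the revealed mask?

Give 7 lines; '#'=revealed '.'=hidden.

Answer: ...###.
...###.
.......
.......
.....#.
#....#.
.......

Derivation:
Click 1 (5,5) count=2: revealed 1 new [(5,5)] -> total=1
Click 2 (0,4) count=0: revealed 6 new [(0,3) (0,4) (0,5) (1,3) (1,4) (1,5)] -> total=7
Click 3 (5,0) count=2: revealed 1 new [(5,0)] -> total=8
Click 4 (4,5) count=2: revealed 1 new [(4,5)] -> total=9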